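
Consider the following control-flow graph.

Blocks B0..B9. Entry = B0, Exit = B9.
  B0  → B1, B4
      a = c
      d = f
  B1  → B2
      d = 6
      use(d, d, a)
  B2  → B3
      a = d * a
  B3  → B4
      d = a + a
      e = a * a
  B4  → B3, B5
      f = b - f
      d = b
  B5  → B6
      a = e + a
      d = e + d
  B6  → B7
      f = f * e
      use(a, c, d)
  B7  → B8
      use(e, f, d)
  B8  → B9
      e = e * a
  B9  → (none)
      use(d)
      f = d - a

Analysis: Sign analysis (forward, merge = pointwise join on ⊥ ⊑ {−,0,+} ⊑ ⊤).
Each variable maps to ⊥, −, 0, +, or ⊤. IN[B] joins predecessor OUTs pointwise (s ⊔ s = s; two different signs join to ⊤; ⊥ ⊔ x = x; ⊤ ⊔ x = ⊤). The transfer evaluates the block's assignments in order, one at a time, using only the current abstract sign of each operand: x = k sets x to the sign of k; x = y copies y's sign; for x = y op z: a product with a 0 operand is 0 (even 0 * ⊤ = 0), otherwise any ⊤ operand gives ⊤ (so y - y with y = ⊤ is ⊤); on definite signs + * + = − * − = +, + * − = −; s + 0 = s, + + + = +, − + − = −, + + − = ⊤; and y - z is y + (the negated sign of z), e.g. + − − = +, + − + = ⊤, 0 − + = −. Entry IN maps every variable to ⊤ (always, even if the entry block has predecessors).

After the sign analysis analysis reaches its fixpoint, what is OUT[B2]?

Fixpoint table:
  B0:  IN=(all ⊤)  OUT=(all ⊤)
  B1:  IN=(all ⊤)  OUT={d:+; rest ⊤}
  B2:  IN={d:+; rest ⊤}  OUT={d:+; rest ⊤}
  B3:  IN=(all ⊤)  OUT=(all ⊤)
  B4:  IN=(all ⊤)  OUT=(all ⊤)
  B5:  IN=(all ⊤)  OUT=(all ⊤)
  B6:  IN=(all ⊤)  OUT=(all ⊤)
  B7:  IN=(all ⊤)  OUT=(all ⊤)
  B8:  IN=(all ⊤)  OUT=(all ⊤)
  B9:  IN=(all ⊤)  OUT=(all ⊤)

Merge at B2: IN[B2] = OUT[B1] = {a: ⊤, b: ⊤, c: ⊤, d: +, e: ⊤, f: ⊤}
Applying B2's transfer function to that IN value gives OUT[B2] (row B2 above).

Answer: {a: ⊤, b: ⊤, c: ⊤, d: +, e: ⊤, f: ⊤}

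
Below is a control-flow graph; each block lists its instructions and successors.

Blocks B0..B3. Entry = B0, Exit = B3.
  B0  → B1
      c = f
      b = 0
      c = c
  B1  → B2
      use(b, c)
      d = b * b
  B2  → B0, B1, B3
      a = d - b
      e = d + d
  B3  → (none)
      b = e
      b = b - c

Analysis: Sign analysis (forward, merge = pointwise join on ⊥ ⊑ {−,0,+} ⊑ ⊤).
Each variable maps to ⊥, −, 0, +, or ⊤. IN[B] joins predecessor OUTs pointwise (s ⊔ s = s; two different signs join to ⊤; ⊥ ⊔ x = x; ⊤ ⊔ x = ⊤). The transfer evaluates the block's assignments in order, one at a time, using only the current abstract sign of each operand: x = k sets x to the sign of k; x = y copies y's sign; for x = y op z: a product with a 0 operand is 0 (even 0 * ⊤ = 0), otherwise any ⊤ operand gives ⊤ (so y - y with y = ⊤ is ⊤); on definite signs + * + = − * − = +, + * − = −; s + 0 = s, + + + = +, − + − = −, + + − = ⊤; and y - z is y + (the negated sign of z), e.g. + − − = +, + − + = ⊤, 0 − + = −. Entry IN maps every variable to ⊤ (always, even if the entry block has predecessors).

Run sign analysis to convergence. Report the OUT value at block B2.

Converged values:
  B0: | IN=(all ⊤) | OUT={b:0; rest ⊤}
  B1: | IN={b:0; rest ⊤} | OUT={b:0, d:0; rest ⊤}
  B2: | IN={b:0, d:0; rest ⊤} | OUT={a:0, b:0, d:0, e:0; rest ⊤}
  B3: | IN={a:0, b:0, d:0, e:0; rest ⊤} | OUT={a:0, d:0, e:0; rest ⊤}

Merge at B2: IN[B2] = OUT[B1] = {a: ⊤, b: 0, c: ⊤, d: 0, e: ⊤, f: ⊤}
Applying B2's transfer function to that IN value gives OUT[B2] (row B2 above).

Answer: {a: 0, b: 0, c: ⊤, d: 0, e: 0, f: ⊤}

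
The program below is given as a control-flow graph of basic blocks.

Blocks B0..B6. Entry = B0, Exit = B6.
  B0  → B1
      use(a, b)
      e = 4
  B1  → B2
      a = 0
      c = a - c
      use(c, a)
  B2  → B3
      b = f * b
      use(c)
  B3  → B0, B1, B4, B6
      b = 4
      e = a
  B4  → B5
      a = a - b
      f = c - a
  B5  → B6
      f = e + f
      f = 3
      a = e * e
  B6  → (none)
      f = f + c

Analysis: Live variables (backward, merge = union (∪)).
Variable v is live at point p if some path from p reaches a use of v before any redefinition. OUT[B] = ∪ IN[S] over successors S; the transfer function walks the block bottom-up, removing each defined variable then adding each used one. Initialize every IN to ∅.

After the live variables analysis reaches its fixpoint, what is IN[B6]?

Answer: {c, f}

Working:
Per-block solution:
  B0:  IN={a, b, c, f}  OUT={b, c, f}
  B1:  IN={b, c, f}  OUT={a, b, c, f}
  B2:  IN={a, b, c, f}  OUT={a, c, f}
  B3:  IN={a, c, f}  OUT={a, b, c, e, f}
  B4:  IN={a, b, c, e}  OUT={c, e, f}
  B5:  IN={c, e, f}  OUT={c, f}
  B6:  IN={c, f}  OUT={}

B6 is the boundary node: OUT[B6] = {}
Applying B6's transfer function to that OUT value gives IN[B6] (row B6 above).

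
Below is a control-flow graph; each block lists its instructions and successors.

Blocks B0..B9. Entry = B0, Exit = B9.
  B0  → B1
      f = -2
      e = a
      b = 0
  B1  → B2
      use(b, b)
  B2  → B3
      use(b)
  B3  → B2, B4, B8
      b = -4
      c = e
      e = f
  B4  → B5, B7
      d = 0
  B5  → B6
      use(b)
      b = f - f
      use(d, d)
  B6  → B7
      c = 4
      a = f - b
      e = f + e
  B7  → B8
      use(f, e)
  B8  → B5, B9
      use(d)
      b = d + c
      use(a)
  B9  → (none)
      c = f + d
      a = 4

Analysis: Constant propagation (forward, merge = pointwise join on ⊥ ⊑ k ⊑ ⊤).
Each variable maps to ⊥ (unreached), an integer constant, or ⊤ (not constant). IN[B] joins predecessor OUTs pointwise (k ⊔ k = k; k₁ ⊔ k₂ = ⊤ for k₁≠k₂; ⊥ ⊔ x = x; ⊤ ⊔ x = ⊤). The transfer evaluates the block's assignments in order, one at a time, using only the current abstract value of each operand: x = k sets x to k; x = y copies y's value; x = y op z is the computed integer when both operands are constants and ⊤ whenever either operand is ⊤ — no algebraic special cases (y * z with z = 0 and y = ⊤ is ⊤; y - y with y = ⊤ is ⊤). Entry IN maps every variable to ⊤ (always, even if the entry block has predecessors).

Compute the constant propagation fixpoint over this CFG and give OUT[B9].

Fixpoint table:
  B0:  IN=(all ⊤)  OUT={b:0, f:-2; rest ⊤}
  B1:  IN={b:0, f:-2; rest ⊤}  OUT={b:0, f:-2; rest ⊤}
  B2:  IN={f:-2; rest ⊤}  OUT={f:-2; rest ⊤}
  B3:  IN={f:-2; rest ⊤}  OUT={b:-4, e:-2, f:-2; rest ⊤}
  B4:  IN={b:-4, e:-2, f:-2; rest ⊤}  OUT={b:-4, d:0, e:-2, f:-2; rest ⊤}
  B5:  IN={f:-2; rest ⊤}  OUT={b:0, f:-2; rest ⊤}
  B6:  IN={b:0, f:-2; rest ⊤}  OUT={a:-2, b:0, c:4, f:-2; rest ⊤}
  B7:  IN={f:-2; rest ⊤}  OUT={f:-2; rest ⊤}
  B8:  IN={f:-2; rest ⊤}  OUT={f:-2; rest ⊤}
  B9:  IN={f:-2; rest ⊤}  OUT={a:4, f:-2; rest ⊤}

Merge at B9: IN[B9] = OUT[B8] = {a: ⊤, b: ⊤, c: ⊤, d: ⊤, e: ⊤, f: -2}
Applying B9's transfer function to that IN value gives OUT[B9] (row B9 above).

Answer: {a: 4, b: ⊤, c: ⊤, d: ⊤, e: ⊤, f: -2}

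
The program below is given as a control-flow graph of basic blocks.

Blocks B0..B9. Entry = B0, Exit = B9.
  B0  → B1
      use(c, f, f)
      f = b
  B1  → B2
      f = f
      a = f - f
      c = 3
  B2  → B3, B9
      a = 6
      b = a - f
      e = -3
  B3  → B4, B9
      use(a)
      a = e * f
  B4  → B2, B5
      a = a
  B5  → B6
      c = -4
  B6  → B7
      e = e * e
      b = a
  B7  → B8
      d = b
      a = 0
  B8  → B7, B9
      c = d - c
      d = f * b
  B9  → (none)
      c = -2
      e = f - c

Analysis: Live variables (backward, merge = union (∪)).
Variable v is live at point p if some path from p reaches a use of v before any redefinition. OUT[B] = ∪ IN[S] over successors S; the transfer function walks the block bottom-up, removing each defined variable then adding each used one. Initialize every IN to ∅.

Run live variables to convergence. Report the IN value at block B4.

Per-block solution:
  B0: | IN={b, c, f} | OUT={f}
  B1: | IN={f} | OUT={f}
  B2: | IN={f} | OUT={a, e, f}
  B3: | IN={a, e, f} | OUT={a, e, f}
  B4: | IN={a, e, f} | OUT={a, e, f}
  B5: | IN={a, e, f} | OUT={a, c, e, f}
  B6: | IN={a, c, e, f} | OUT={b, c, f}
  B7: | IN={b, c, f} | OUT={b, c, d, f}
  B8: | IN={b, c, d, f} | OUT={b, c, f}
  B9: | IN={f} | OUT={}

Merge at B4: OUT[B4] = IN[B2] ⊔ IN[B5] = {a, e, f}
Applying B4's transfer function to that OUT value gives IN[B4] (row B4 above).

Answer: {a, e, f}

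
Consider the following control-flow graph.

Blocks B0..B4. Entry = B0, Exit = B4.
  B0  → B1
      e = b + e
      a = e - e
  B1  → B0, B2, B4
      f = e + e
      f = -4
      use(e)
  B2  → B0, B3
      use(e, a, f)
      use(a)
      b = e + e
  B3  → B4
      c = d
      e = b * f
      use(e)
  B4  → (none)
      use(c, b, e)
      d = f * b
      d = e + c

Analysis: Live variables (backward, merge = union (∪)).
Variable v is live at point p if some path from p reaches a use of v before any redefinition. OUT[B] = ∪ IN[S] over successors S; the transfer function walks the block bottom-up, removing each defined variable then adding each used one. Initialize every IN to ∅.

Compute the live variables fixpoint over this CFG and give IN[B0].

Converged values:
  B0: | IN={b, c, d, e} | OUT={a, b, c, d, e}
  B1: | IN={a, b, c, d, e} | OUT={a, b, c, d, e, f}
  B2: | IN={a, c, d, e, f} | OUT={b, c, d, e, f}
  B3: | IN={b, d, f} | OUT={b, c, e, f}
  B4: | IN={b, c, e, f} | OUT={}

Merge at B0: OUT[B0] = IN[B1] = {a, b, c, d, e}
Applying B0's transfer function to that OUT value gives IN[B0] (row B0 above).

Answer: {b, c, d, e}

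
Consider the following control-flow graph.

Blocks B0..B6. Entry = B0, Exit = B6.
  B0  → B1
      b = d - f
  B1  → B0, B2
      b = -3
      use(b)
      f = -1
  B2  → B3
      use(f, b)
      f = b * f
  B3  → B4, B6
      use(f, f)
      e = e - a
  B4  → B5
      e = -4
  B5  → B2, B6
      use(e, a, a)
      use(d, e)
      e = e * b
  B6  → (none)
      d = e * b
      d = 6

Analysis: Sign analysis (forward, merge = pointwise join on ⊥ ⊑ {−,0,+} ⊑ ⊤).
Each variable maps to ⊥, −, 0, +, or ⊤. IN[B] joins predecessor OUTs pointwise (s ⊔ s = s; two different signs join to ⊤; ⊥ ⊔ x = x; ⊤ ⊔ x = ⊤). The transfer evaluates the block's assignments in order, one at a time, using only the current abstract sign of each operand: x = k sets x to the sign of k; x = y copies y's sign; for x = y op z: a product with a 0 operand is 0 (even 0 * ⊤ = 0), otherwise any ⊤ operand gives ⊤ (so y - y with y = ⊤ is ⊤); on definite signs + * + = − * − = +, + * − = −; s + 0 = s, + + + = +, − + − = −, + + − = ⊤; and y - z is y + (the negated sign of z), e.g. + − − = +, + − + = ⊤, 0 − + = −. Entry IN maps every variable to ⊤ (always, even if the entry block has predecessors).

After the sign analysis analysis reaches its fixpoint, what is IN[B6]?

Converged values:
  B0:   IN=(all ⊤)   OUT=(all ⊤)
  B1:   IN=(all ⊤)   OUT={b:-, f:-; rest ⊤}
  B2:   IN={b:-; rest ⊤}   OUT={b:-; rest ⊤}
  B3:   IN={b:-; rest ⊤}   OUT={b:-; rest ⊤}
  B4:   IN={b:-; rest ⊤}   OUT={b:-, e:-; rest ⊤}
  B5:   IN={b:-, e:-; rest ⊤}   OUT={b:-, e:+; rest ⊤}
  B6:   IN={b:-; rest ⊤}   OUT={b:-, d:+; rest ⊤}

Merge at B6: IN[B6] = OUT[B3] ⊔ OUT[B5] = {a: ⊤, b: -, c: ⊤, d: ⊤, e: ⊤, f: ⊤}

Answer: {a: ⊤, b: -, c: ⊤, d: ⊤, e: ⊤, f: ⊤}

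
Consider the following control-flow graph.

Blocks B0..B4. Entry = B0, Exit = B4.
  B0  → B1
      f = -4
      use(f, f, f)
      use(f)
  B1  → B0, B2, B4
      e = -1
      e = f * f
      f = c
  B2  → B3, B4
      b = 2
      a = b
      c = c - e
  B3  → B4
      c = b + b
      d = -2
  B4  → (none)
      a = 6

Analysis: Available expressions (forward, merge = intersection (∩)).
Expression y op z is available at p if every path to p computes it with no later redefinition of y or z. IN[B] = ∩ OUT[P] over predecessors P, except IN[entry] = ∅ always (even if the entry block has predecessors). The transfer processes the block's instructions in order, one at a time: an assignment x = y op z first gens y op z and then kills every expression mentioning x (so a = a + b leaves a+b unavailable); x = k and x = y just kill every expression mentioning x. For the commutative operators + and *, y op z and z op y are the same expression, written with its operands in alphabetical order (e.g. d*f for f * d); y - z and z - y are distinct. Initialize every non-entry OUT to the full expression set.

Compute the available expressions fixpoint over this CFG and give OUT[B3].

Per-block solution:
  B0:   IN={}   OUT={}
  B1:   IN={}   OUT={}
  B2:   IN={}   OUT={}
  B3:   IN={}   OUT={b+b}
  B4:   IN={}   OUT={}

Merge at B3: IN[B3] = OUT[B2] = {}
Applying B3's transfer function to that IN value gives OUT[B3] (row B3 above).

Answer: {b+b}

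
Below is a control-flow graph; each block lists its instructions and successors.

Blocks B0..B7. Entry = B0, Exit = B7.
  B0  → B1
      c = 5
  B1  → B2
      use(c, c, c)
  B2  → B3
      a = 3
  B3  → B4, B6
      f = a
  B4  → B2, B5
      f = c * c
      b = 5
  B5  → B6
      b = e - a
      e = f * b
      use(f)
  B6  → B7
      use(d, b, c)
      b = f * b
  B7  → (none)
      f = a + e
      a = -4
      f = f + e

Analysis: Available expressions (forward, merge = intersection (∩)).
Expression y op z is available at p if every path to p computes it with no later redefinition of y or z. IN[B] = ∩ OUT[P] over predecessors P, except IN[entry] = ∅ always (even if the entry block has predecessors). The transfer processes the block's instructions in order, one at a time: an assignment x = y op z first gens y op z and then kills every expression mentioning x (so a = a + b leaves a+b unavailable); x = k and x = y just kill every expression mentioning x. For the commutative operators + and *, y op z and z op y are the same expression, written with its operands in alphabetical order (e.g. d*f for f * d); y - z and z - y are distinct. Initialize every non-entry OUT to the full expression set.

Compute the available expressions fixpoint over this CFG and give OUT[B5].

Answer: {b*f, c*c}

Derivation:
Per-block solution:
  B0: | IN={} | OUT={}
  B1: | IN={} | OUT={}
  B2: | IN={} | OUT={}
  B3: | IN={} | OUT={}
  B4: | IN={} | OUT={c*c}
  B5: | IN={c*c} | OUT={b*f, c*c}
  B6: | IN={} | OUT={}
  B7: | IN={} | OUT={}

Merge at B5: IN[B5] = OUT[B4] = {c*c}
Applying B5's transfer function to that IN value gives OUT[B5] (row B5 above).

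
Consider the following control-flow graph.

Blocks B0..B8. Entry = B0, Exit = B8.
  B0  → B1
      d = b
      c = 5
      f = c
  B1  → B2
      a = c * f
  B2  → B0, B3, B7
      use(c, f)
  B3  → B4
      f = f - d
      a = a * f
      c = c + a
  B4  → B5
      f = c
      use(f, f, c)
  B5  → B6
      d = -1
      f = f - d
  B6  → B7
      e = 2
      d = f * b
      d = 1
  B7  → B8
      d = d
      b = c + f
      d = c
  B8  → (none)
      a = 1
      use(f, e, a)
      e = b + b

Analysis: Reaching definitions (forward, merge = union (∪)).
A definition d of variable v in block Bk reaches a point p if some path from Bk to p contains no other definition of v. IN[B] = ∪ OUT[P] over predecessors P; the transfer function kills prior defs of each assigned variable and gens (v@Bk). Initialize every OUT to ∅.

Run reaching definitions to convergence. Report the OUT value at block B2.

Fixpoint table:
  B0:  IN={a@B1, c@B0, d@B0, f@B0}  OUT={a@B1, c@B0, d@B0, f@B0}
  B1:  IN={a@B1, c@B0, d@B0, f@B0}  OUT={a@B1, c@B0, d@B0, f@B0}
  B2:  IN={a@B1, c@B0, d@B0, f@B0}  OUT={a@B1, c@B0, d@B0, f@B0}
  B3:  IN={a@B1, c@B0, d@B0, f@B0}  OUT={a@B3, c@B3, d@B0, f@B3}
  B4:  IN={a@B3, c@B3, d@B0, f@B3}  OUT={a@B3, c@B3, d@B0, f@B4}
  B5:  IN={a@B3, c@B3, d@B0, f@B4}  OUT={a@B3, c@B3, d@B5, f@B5}
  B6:  IN={a@B3, c@B3, d@B5, f@B5}  OUT={a@B3, c@B3, d@B6, e@B6, f@B5}
  B7:  IN={a@B1, a@B3, c@B0, c@B3, d@B0, d@B6, e@B6, f@B0, f@B5}  OUT={a@B1, a@B3, b@B7, c@B0, c@B3, d@B7, e@B6, f@B0, f@B5}
  B8:  IN={a@B1, a@B3, b@B7, c@B0, c@B3, d@B7, e@B6, f@B0, f@B5}  OUT={a@B8, b@B7, c@B0, c@B3, d@B7, e@B8, f@B0, f@B5}

Merge at B2: IN[B2] = OUT[B1] = {a@B1, c@B0, d@B0, f@B0}
Applying B2's transfer function to that IN value gives OUT[B2] (row B2 above).

Answer: {a@B1, c@B0, d@B0, f@B0}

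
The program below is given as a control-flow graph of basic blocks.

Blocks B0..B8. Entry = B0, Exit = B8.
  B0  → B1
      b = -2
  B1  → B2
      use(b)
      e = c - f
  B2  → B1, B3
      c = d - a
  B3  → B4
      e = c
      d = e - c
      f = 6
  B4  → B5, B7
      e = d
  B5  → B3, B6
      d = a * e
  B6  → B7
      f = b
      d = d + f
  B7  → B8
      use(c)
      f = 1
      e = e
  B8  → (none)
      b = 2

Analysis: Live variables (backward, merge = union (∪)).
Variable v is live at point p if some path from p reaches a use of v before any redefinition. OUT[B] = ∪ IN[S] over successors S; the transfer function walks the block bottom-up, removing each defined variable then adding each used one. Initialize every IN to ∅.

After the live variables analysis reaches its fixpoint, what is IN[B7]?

Fixpoint table:
  B0:   IN={a, c, d, f}   OUT={a, b, c, d, f}
  B1:   IN={a, b, c, d, f}   OUT={a, b, d, f}
  B2:   IN={a, b, d, f}   OUT={a, b, c, d, f}
  B3:   IN={a, b, c}   OUT={a, b, c, d}
  B4:   IN={a, b, c, d}   OUT={a, b, c, e}
  B5:   IN={a, b, c, e}   OUT={a, b, c, d, e}
  B6:   IN={b, c, d, e}   OUT={c, e}
  B7:   IN={c, e}   OUT={}
  B8:   IN={}   OUT={}

Merge at B7: OUT[B7] = IN[B8] = {}
Applying B7's transfer function to that OUT value gives IN[B7] (row B7 above).

Answer: {c, e}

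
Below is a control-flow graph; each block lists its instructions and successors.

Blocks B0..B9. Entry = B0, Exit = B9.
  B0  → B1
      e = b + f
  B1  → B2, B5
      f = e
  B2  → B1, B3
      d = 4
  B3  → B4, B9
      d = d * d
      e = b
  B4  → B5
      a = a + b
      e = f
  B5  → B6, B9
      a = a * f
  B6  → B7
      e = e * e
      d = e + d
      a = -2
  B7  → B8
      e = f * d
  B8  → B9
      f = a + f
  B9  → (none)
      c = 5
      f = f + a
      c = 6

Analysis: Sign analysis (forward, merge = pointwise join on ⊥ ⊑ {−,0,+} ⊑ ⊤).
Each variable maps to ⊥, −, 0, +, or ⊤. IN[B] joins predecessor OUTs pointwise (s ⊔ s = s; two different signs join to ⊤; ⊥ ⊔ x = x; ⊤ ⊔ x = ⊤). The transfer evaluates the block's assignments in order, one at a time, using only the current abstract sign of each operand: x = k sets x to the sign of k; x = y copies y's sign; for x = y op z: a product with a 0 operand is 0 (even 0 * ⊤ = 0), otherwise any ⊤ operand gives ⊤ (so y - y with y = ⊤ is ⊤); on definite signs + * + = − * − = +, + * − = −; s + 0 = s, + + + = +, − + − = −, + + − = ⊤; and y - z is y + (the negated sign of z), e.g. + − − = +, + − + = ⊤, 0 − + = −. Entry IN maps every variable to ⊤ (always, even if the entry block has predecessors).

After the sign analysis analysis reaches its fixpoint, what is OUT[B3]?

Answer: {a: ⊤, b: ⊤, c: ⊤, d: +, e: ⊤, f: ⊤}

Working:
Converged values:
  B0:   IN=(all ⊤)   OUT=(all ⊤)
  B1:   IN=(all ⊤)   OUT=(all ⊤)
  B2:   IN=(all ⊤)   OUT={d:+; rest ⊤}
  B3:   IN={d:+; rest ⊤}   OUT={d:+; rest ⊤}
  B4:   IN={d:+; rest ⊤}   OUT={d:+; rest ⊤}
  B5:   IN=(all ⊤)   OUT=(all ⊤)
  B6:   IN=(all ⊤)   OUT={a:-; rest ⊤}
  B7:   IN={a:-; rest ⊤}   OUT={a:-; rest ⊤}
  B8:   IN={a:-; rest ⊤}   OUT={a:-; rest ⊤}
  B9:   IN=(all ⊤)   OUT={c:+; rest ⊤}

Merge at B3: IN[B3] = OUT[B2] = {a: ⊤, b: ⊤, c: ⊤, d: +, e: ⊤, f: ⊤}
Applying B3's transfer function to that IN value gives OUT[B3] (row B3 above).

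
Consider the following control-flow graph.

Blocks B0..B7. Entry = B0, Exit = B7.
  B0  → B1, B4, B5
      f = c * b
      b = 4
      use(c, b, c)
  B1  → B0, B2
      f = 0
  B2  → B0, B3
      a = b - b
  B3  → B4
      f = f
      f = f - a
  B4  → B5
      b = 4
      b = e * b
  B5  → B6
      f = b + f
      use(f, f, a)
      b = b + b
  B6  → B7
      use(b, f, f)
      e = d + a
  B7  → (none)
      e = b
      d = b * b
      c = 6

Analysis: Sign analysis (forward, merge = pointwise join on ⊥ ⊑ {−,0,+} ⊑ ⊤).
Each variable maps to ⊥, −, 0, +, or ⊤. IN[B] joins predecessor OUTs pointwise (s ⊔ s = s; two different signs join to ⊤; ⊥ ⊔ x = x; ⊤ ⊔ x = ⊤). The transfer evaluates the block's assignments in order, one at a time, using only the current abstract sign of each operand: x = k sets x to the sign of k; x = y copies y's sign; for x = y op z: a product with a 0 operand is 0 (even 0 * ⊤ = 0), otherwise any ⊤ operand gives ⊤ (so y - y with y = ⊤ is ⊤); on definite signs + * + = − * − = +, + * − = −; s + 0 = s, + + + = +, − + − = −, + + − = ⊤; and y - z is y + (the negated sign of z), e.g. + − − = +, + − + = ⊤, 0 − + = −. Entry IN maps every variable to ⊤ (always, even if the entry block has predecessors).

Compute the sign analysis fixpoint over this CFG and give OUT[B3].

Fixpoint table:
  B0: | IN=(all ⊤) | OUT={b:+; rest ⊤}
  B1: | IN={b:+; rest ⊤} | OUT={b:+, f:0; rest ⊤}
  B2: | IN={b:+, f:0; rest ⊤} | OUT={b:+, f:0; rest ⊤}
  B3: | IN={b:+, f:0; rest ⊤} | OUT={b:+; rest ⊤}
  B4: | IN={b:+; rest ⊤} | OUT=(all ⊤)
  B5: | IN=(all ⊤) | OUT=(all ⊤)
  B6: | IN=(all ⊤) | OUT=(all ⊤)
  B7: | IN=(all ⊤) | OUT={c:+; rest ⊤}

Merge at B3: IN[B3] = OUT[B2] = {a: ⊤, b: +, c: ⊤, d: ⊤, e: ⊤, f: 0}
Applying B3's transfer function to that IN value gives OUT[B3] (row B3 above).

Answer: {a: ⊤, b: +, c: ⊤, d: ⊤, e: ⊤, f: ⊤}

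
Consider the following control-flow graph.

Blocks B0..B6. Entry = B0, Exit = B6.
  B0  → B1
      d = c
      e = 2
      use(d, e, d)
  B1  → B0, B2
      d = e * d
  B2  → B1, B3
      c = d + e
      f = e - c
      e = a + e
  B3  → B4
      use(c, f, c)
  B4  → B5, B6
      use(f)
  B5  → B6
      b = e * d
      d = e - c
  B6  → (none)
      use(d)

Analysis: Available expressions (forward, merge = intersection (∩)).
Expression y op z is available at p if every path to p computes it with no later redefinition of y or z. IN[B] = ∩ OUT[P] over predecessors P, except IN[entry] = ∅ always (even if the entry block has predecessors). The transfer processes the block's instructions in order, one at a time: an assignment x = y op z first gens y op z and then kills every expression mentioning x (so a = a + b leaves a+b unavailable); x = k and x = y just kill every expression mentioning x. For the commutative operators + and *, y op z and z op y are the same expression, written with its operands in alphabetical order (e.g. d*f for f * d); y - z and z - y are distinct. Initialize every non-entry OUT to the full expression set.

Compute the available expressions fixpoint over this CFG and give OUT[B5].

Fixpoint table:
  B0: | IN={} | OUT={}
  B1: | IN={} | OUT={}
  B2: | IN={} | OUT={}
  B3: | IN={} | OUT={}
  B4: | IN={} | OUT={}
  B5: | IN={} | OUT={e-c}
  B6: | IN={} | OUT={}

Merge at B5: IN[B5] = OUT[B4] = {}
Applying B5's transfer function to that IN value gives OUT[B5] (row B5 above).

Answer: {e-c}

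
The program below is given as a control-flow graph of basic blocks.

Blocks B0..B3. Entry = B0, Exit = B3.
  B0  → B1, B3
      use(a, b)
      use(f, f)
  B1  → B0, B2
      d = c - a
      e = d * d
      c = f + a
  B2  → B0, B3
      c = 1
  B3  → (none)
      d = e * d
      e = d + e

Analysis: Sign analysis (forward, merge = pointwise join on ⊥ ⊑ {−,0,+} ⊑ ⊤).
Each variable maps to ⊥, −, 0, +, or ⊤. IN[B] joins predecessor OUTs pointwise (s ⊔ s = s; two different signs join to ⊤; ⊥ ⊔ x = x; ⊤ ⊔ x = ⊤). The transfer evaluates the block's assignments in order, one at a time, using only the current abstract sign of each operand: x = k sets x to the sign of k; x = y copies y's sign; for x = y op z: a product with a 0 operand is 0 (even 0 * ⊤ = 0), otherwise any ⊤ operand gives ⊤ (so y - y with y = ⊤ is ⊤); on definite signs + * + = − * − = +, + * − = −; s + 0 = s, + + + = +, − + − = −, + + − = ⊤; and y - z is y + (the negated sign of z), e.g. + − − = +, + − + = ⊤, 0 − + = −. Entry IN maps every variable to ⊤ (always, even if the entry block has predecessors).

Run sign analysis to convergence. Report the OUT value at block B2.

Answer: {a: ⊤, b: ⊤, c: +, d: ⊤, e: ⊤, f: ⊤}

Working:
Fixpoint table:
  B0:   IN=(all ⊤)   OUT=(all ⊤)
  B1:   IN=(all ⊤)   OUT=(all ⊤)
  B2:   IN=(all ⊤)   OUT={c:+; rest ⊤}
  B3:   IN=(all ⊤)   OUT=(all ⊤)

Merge at B2: IN[B2] = OUT[B1] = {a: ⊤, b: ⊤, c: ⊤, d: ⊤, e: ⊤, f: ⊤}
Applying B2's transfer function to that IN value gives OUT[B2] (row B2 above).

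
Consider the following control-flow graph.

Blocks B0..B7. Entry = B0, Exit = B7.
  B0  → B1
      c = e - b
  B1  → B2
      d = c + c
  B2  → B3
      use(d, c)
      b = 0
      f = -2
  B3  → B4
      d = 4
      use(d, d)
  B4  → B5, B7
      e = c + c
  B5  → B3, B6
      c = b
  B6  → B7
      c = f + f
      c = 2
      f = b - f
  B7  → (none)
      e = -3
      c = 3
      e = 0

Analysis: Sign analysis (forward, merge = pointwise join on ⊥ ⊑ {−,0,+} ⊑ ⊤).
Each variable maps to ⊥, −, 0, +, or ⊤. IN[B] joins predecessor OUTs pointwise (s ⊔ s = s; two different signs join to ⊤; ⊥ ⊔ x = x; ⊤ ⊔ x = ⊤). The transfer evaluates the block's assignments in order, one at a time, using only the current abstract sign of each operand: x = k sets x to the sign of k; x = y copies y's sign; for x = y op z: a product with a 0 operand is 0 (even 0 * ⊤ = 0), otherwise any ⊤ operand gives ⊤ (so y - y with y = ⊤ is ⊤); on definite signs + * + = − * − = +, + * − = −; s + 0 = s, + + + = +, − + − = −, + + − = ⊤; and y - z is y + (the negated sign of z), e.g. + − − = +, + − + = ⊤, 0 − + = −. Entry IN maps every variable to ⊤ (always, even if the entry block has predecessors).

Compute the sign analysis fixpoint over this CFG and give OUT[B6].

Converged values:
  B0:   IN=(all ⊤)   OUT=(all ⊤)
  B1:   IN=(all ⊤)   OUT=(all ⊤)
  B2:   IN=(all ⊤)   OUT={b:0, f:-; rest ⊤}
  B3:   IN={b:0, f:-; rest ⊤}   OUT={b:0, d:+, f:-; rest ⊤}
  B4:   IN={b:0, d:+, f:-; rest ⊤}   OUT={b:0, d:+, f:-; rest ⊤}
  B5:   IN={b:0, d:+, f:-; rest ⊤}   OUT={b:0, c:0, d:+, f:-; rest ⊤}
  B6:   IN={b:0, c:0, d:+, f:-; rest ⊤}   OUT={b:0, c:+, d:+, f:+; rest ⊤}
  B7:   IN={b:0, d:+; rest ⊤}   OUT={b:0, c:+, d:+, e:0; rest ⊤}

Merge at B6: IN[B6] = OUT[B5] = {a: ⊤, b: 0, c: 0, d: +, e: ⊤, f: -}
Applying B6's transfer function to that IN value gives OUT[B6] (row B6 above).

Answer: {a: ⊤, b: 0, c: +, d: +, e: ⊤, f: +}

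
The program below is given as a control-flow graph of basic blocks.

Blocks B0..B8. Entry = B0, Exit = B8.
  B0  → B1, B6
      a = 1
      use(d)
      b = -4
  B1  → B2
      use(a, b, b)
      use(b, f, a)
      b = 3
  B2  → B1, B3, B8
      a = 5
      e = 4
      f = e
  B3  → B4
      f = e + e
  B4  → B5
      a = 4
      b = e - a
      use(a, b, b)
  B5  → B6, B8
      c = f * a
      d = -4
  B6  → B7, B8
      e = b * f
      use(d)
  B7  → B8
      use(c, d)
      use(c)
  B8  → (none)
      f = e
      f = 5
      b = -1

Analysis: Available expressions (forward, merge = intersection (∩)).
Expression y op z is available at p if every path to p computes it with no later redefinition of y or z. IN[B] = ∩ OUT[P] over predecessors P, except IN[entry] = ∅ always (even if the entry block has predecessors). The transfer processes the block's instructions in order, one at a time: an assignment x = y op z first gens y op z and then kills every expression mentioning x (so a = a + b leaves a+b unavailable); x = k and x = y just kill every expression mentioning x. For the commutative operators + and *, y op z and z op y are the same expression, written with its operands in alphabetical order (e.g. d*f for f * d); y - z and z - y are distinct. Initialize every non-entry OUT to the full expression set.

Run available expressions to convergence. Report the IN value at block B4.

Per-block solution:
  B0:  IN={}  OUT={}
  B1:  IN={}  OUT={}
  B2:  IN={}  OUT={}
  B3:  IN={}  OUT={e+e}
  B4:  IN={e+e}  OUT={e+e, e-a}
  B5:  IN={e+e, e-a}  OUT={a*f, e+e, e-a}
  B6:  IN={}  OUT={b*f}
  B7:  IN={b*f}  OUT={b*f}
  B8:  IN={}  OUT={}

Merge at B4: IN[B4] = OUT[B3] = {e+e}

Answer: {e+e}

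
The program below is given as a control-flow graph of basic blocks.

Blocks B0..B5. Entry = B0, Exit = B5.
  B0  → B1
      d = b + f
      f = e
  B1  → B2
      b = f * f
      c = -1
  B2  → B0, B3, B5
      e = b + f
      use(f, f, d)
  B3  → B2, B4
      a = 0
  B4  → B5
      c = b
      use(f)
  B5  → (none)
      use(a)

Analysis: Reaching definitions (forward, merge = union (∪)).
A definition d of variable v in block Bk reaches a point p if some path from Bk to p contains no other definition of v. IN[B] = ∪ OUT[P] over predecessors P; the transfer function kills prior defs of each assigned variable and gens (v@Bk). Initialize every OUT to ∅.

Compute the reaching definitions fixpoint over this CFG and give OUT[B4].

Converged values:
  B0: | IN={a@B3, b@B1, c@B1, d@B0, e@B2, f@B0} | OUT={a@B3, b@B1, c@B1, d@B0, e@B2, f@B0}
  B1: | IN={a@B3, b@B1, c@B1, d@B0, e@B2, f@B0} | OUT={a@B3, b@B1, c@B1, d@B0, e@B2, f@B0}
  B2: | IN={a@B3, b@B1, c@B1, d@B0, e@B2, f@B0} | OUT={a@B3, b@B1, c@B1, d@B0, e@B2, f@B0}
  B3: | IN={a@B3, b@B1, c@B1, d@B0, e@B2, f@B0} | OUT={a@B3, b@B1, c@B1, d@B0, e@B2, f@B0}
  B4: | IN={a@B3, b@B1, c@B1, d@B0, e@B2, f@B0} | OUT={a@B3, b@B1, c@B4, d@B0, e@B2, f@B0}
  B5: | IN={a@B3, b@B1, c@B1, c@B4, d@B0, e@B2, f@B0} | OUT={a@B3, b@B1, c@B1, c@B4, d@B0, e@B2, f@B0}

Merge at B4: IN[B4] = OUT[B3] = {a@B3, b@B1, c@B1, d@B0, e@B2, f@B0}
Applying B4's transfer function to that IN value gives OUT[B4] (row B4 above).

Answer: {a@B3, b@B1, c@B4, d@B0, e@B2, f@B0}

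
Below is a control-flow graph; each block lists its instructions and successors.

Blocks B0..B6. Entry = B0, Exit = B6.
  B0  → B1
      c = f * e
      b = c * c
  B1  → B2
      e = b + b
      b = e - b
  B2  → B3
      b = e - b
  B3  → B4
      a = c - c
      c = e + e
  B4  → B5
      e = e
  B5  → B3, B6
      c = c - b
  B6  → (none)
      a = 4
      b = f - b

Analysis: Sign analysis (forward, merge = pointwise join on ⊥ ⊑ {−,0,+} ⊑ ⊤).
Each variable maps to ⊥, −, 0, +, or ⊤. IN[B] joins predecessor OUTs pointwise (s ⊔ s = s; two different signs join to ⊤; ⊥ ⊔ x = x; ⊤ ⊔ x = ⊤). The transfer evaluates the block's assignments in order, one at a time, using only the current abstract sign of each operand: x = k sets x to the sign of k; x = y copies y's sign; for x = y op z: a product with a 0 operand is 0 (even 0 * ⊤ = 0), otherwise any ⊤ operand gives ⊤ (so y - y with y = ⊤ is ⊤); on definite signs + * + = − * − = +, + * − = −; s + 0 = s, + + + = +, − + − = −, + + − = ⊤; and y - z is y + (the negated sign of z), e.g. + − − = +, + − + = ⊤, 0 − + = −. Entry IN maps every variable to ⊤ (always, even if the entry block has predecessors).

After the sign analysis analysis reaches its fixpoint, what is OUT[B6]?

Answer: {a: +, b: ⊤, c: ⊤, d: ⊤, e: ⊤, f: ⊤}

Working:
Fixpoint table:
  B0: | IN=(all ⊤) | OUT=(all ⊤)
  B1: | IN=(all ⊤) | OUT=(all ⊤)
  B2: | IN=(all ⊤) | OUT=(all ⊤)
  B3: | IN=(all ⊤) | OUT=(all ⊤)
  B4: | IN=(all ⊤) | OUT=(all ⊤)
  B5: | IN=(all ⊤) | OUT=(all ⊤)
  B6: | IN=(all ⊤) | OUT={a:+; rest ⊤}

Merge at B6: IN[B6] = OUT[B5] = {a: ⊤, b: ⊤, c: ⊤, d: ⊤, e: ⊤, f: ⊤}
Applying B6's transfer function to that IN value gives OUT[B6] (row B6 above).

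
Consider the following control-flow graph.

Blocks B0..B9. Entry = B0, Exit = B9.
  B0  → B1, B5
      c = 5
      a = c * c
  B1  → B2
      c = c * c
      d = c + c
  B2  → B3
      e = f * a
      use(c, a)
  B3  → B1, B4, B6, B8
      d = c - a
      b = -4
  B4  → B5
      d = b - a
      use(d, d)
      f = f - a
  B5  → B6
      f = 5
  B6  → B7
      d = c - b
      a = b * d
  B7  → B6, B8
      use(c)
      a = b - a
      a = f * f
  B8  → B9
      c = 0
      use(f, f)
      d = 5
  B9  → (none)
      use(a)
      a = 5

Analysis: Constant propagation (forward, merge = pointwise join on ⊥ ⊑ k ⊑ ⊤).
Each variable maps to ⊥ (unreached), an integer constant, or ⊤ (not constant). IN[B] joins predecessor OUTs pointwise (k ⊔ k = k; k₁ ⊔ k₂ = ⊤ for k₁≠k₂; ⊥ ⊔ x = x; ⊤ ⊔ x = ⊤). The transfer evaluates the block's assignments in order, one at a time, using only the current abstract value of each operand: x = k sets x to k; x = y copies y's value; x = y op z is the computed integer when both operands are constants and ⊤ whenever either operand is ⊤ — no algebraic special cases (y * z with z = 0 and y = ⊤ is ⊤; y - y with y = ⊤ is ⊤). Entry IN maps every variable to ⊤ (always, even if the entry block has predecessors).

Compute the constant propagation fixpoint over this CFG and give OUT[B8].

Answer: {a: ⊤, b: ⊤, c: 0, d: 5, e: ⊤, f: ⊤}

Trace:
Per-block solution:
  B0:  IN=(all ⊤)  OUT={a:25, c:5; rest ⊤}
  B1:  IN={a:25; rest ⊤}  OUT={a:25; rest ⊤}
  B2:  IN={a:25; rest ⊤}  OUT={a:25; rest ⊤}
  B3:  IN={a:25; rest ⊤}  OUT={a:25, b:-4; rest ⊤}
  B4:  IN={a:25, b:-4; rest ⊤}  OUT={a:25, b:-4, d:-29; rest ⊤}
  B5:  IN={a:25; rest ⊤}  OUT={a:25, f:5; rest ⊤}
  B6:  IN=(all ⊤)  OUT=(all ⊤)
  B7:  IN=(all ⊤)  OUT=(all ⊤)
  B8:  IN=(all ⊤)  OUT={c:0, d:5; rest ⊤}
  B9:  IN={c:0, d:5; rest ⊤}  OUT={a:5, c:0, d:5; rest ⊤}

Merge at B8: IN[B8] = OUT[B3] ⊔ OUT[B7] = {a: ⊤, b: ⊤, c: ⊤, d: ⊤, e: ⊤, f: ⊤}
Applying B8's transfer function to that IN value gives OUT[B8] (row B8 above).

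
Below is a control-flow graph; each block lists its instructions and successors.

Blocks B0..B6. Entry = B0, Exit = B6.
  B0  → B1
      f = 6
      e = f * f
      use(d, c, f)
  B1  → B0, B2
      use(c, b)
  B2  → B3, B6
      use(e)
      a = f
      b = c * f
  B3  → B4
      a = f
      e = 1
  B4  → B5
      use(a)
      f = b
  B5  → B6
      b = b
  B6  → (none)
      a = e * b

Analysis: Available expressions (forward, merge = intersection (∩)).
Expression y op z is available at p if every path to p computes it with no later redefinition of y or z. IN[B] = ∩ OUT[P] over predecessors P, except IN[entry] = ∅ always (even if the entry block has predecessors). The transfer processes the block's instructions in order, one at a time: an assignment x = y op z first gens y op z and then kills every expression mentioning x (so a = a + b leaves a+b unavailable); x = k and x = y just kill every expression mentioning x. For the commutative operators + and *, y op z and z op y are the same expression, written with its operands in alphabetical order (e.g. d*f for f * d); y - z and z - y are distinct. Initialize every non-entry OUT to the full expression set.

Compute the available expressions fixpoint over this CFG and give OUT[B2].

Converged values:
  B0:   IN={}   OUT={f*f}
  B1:   IN={f*f}   OUT={f*f}
  B2:   IN={f*f}   OUT={c*f, f*f}
  B3:   IN={c*f, f*f}   OUT={c*f, f*f}
  B4:   IN={c*f, f*f}   OUT={}
  B5:   IN={}   OUT={}
  B6:   IN={}   OUT={b*e}

Merge at B2: IN[B2] = OUT[B1] = {f*f}
Applying B2's transfer function to that IN value gives OUT[B2] (row B2 above).

Answer: {c*f, f*f}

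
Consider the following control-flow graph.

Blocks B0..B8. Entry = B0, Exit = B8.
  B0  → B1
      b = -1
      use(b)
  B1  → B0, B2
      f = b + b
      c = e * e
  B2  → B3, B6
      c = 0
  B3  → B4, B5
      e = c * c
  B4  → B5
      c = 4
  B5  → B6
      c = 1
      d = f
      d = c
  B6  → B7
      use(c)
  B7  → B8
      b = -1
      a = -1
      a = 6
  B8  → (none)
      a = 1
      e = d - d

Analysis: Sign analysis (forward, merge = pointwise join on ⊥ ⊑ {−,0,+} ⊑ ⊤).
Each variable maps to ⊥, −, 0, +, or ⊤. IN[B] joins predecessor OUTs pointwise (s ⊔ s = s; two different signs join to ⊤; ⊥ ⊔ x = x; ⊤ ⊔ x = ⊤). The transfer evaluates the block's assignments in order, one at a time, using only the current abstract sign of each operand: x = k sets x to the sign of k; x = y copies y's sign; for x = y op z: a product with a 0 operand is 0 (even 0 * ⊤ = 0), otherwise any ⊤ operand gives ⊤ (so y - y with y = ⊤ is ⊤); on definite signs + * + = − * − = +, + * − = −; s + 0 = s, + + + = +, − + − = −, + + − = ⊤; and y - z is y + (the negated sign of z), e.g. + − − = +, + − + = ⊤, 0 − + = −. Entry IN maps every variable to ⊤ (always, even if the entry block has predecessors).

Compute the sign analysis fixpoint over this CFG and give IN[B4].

Answer: {a: ⊤, b: -, c: 0, d: ⊤, e: 0, f: -}

Trace:
Fixpoint table:
  B0:  IN=(all ⊤)  OUT={b:-; rest ⊤}
  B1:  IN={b:-; rest ⊤}  OUT={b:-, f:-; rest ⊤}
  B2:  IN={b:-, f:-; rest ⊤}  OUT={b:-, c:0, f:-; rest ⊤}
  B3:  IN={b:-, c:0, f:-; rest ⊤}  OUT={b:-, c:0, e:0, f:-; rest ⊤}
  B4:  IN={b:-, c:0, e:0, f:-; rest ⊤}  OUT={b:-, c:+, e:0, f:-; rest ⊤}
  B5:  IN={b:-, e:0, f:-; rest ⊤}  OUT={b:-, c:+, d:+, e:0, f:-; rest ⊤}
  B6:  IN={b:-, f:-; rest ⊤}  OUT={b:-, f:-; rest ⊤}
  B7:  IN={b:-, f:-; rest ⊤}  OUT={a:+, b:-, f:-; rest ⊤}
  B8:  IN={a:+, b:-, f:-; rest ⊤}  OUT={a:+, b:-, f:-; rest ⊤}

Merge at B4: IN[B4] = OUT[B3] = {a: ⊤, b: -, c: 0, d: ⊤, e: 0, f: -}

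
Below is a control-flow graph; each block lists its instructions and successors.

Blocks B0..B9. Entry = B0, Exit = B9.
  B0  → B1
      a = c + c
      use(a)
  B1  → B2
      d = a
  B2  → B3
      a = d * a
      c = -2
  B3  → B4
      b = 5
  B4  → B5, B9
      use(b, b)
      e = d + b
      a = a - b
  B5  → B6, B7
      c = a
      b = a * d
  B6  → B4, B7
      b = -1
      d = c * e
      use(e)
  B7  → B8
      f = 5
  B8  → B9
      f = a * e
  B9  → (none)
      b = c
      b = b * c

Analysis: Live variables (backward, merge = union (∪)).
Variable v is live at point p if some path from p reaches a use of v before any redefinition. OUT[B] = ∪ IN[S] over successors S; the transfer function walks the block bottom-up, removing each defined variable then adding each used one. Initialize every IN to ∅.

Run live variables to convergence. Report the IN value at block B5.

Answer: {a, d, e}

Derivation:
Converged values:
  B0:  IN={c}  OUT={a}
  B1:  IN={a}  OUT={a, d}
  B2:  IN={a, d}  OUT={a, c, d}
  B3:  IN={a, c, d}  OUT={a, b, c, d}
  B4:  IN={a, b, c, d}  OUT={a, c, d, e}
  B5:  IN={a, d, e}  OUT={a, c, e}
  B6:  IN={a, c, e}  OUT={a, b, c, d, e}
  B7:  IN={a, c, e}  OUT={a, c, e}
  B8:  IN={a, c, e}  OUT={c}
  B9:  IN={c}  OUT={}

Merge at B5: OUT[B5] = IN[B6] ⊔ IN[B7] = {a, c, e}
Applying B5's transfer function to that OUT value gives IN[B5] (row B5 above).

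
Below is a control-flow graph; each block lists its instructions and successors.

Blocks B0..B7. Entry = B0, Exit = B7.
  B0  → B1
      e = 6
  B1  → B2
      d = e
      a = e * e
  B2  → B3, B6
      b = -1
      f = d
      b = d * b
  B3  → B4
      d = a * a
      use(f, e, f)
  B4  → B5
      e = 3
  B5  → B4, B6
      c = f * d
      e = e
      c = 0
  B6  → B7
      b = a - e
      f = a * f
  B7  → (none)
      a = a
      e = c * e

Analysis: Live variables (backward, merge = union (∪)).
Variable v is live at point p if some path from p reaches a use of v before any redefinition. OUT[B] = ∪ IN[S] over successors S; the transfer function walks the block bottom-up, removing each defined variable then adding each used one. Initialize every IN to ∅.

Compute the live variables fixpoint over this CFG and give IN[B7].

Answer: {a, c, e}

Working:
Fixpoint table:
  B0: | IN={c} | OUT={c, e}
  B1: | IN={c, e} | OUT={a, c, d, e}
  B2: | IN={a, c, d, e} | OUT={a, c, e, f}
  B3: | IN={a, e, f} | OUT={a, d, f}
  B4: | IN={a, d, f} | OUT={a, d, e, f}
  B5: | IN={a, d, e, f} | OUT={a, c, d, e, f}
  B6: | IN={a, c, e, f} | OUT={a, c, e}
  B7: | IN={a, c, e} | OUT={}

B7 is the boundary node: OUT[B7] = {}
Applying B7's transfer function to that OUT value gives IN[B7] (row B7 above).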